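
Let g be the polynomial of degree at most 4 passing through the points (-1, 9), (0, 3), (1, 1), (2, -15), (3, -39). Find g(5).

Forward differences of the values at t = -1, 0, 1, 2, 3:
  g  : 9  3  1  -15  -39
  Δ  : -6  -2  -16  -24
  Δ^2: 4  -14  -8
  Δ^3: -18  6
  Δ^4: 24
The fourth differences are constant, confirming degree 4.
Interpolating (Newton forward form) and evaluating at t = 5 gives g(5) = 33.

33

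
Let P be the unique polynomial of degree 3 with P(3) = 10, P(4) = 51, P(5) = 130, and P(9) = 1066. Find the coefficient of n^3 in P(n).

Write P(n) = an^3 + bn^2 + cn + d. Substituting each data point gives a linear system:
  27a + 9b + 3c + d = 10
  64a + 16b + 4c + d = 51
  125a + 25b + 5c + d = 130
  729a + 81b + 9c + d = 1066
Solving the system yields a = 2, b = -5, c = 2, d = -5.
So P(n) = 2n^3 - 5n^2 + 2n - 5.
The leading coefficient is 2.

2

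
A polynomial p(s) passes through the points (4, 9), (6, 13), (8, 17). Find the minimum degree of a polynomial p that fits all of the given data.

1

Forward differences of the values at s = 4, 6, 8:
  p  : 9  13  17
  Δ  : 4  4
  Δ^2: 0
The first differences are constant (4) and nonzero, while all higher differences vanish, so the minimal degree is 1.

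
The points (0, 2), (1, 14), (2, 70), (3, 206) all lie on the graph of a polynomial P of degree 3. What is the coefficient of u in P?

Write P(u) = au^3 + bu^2 + cu + d. Substituting each data point gives a linear system:
  d = 2
  a + b + c + d = 14
  8a + 4b + 2c + d = 70
  27a + 9b + 3c + d = 206
Solving the system yields a = 6, b = 4, c = 2, d = 2.
So P(u) = 6u^3 + 4u^2 + 2u + 2.
The coefficient of u is 2.

2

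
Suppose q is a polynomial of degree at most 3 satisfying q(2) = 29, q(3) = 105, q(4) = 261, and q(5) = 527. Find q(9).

Write q(n) = an^3 + bn^2 + cn + d. Substituting each data point gives a linear system:
  8a + 4b + 2c + d = 29
  27a + 9b + 3c + d = 105
  64a + 16b + 4c + d = 261
  125a + 25b + 5c + d = 527
Solving the system yields a = 5, b = -5, c = 6, d = -3.
So q(n) = 5n³ - 5n² + 6n - 3.
Then q(9) = 3291.

3291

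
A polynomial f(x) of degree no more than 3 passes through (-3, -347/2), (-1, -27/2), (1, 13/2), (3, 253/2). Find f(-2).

-61

Write f(x) = ax^3 + bx^2 + cx + d. Substituting each data point gives a linear system:
  -27a + 9b - 3c + d = -347/2
  -a + b - c + d = -27/2
  a + b + c + d = 13/2
  27a + 9b + 3c + d = 253/2
Solving the system yields a = 5, b = -5/2, c = 5, d = -1.
So f(x) = 5x^3 - (5/2)x^2 + 5x - 1.
Then f(-2) = -61.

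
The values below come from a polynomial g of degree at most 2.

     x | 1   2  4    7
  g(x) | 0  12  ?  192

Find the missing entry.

60

The 3 known points determine the degree-2 polynomial uniquely.
Write g(x) = ax^2 + bx + c. Substituting each data point gives a linear system:
  a + b + c = 0
  4a + 2b + c = 12
  49a + 7b + c = 192
Solving the system yields a = 4, b = 0, c = -4.
So g(x) = 4x^2 - 4.
Then g(4) = 60.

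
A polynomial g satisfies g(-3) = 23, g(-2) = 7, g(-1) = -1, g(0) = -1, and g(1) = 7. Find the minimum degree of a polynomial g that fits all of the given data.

Forward differences of the values at x = -3, -2, -1, 0, 1:
  g  : 23  7  -1  -1  7
  Δ  : -16  -8  0  8
  Δ^2: 8  8  8
  Δ^3: 0  0
  Δ^4: 0
The second differences are constant (8) and nonzero, while all higher differences vanish, so the minimal degree is 2.

2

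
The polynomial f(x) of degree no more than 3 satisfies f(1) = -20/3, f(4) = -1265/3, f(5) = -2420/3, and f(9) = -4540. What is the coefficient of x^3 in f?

Write f(x) = ax^3 + bx^2 + cx + d. Substituting each data point gives a linear system:
  a + b + c + d = -20/3
  64a + 16b + 4c + d = -1265/3
  125a + 25b + 5c + d = -2420/3
  729a + 81b + 9c + d = -4540
Solving the system yields a = -6, b = -5/3, c = -4, d = 5.
So f(x) = -6x³ - (5/3)x² - 4x + 5.
The leading coefficient is -6.

-6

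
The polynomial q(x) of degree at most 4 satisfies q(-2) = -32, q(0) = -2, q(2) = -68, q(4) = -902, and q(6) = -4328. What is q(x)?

Using the Lagrange interpolation formula with nodes -2, 0, 2, 4, 6:
  L_0(x) = x(x - 2)(x - 4)(x - 6) / 384
  L_1(x) = (x + 2)(x - 2)(x - 4)(x - 6) / -96
  L_2(x) = (x + 2)x(x - 4)(x - 6) / 64
  L_3(x) = (x + 2)x(x - 2)(x - 6) / -96
  L_4(x) = (x + 2)x(x - 2)(x - 4) / 384
Then q(x) = -32·L_0(x) - 2·L_1(x) - 68·L_2(x) - 902·L_3(x) - 4328·L_4(x).
Expanding and collecting terms gives q(x) = -3x^4 - 2x^3 - x - 2.
Check: q(4) = -902. ✓

q(x) = -3x^4 - 2x^3 - x - 2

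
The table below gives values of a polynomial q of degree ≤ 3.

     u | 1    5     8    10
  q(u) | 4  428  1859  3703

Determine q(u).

Using the Lagrange interpolation formula with nodes 1, 5, 8, 10:
  L_0(u) = (u - 5)(u - 8)(u - 10) / -252
  L_1(u) = (u - 1)(u - 8)(u - 10) / 60
  L_2(u) = (u - 1)(u - 5)(u - 10) / -42
  L_3(u) = (u - 1)(u - 5)(u - 8) / 90
Then q(u) = 4·L_0(u) + 428·L_1(u) + 1859·L_2(u) + 3703·L_3(u).
Expanding and collecting terms gives q(u) = 4u^3 - 3u^2 + 3.
Check: q(8) = 1859. ✓

q(u) = 4u^3 - 3u^2 + 3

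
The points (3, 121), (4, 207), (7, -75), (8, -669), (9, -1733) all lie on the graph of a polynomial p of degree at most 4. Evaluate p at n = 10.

Using the Lagrange interpolation formula with nodes 3, 4, 7, 8, 9:
  L_0(n) = (n - 4)(n - 7)(n - 8)(n - 9) / 120
  L_1(n) = (n - 3)(n - 7)(n - 8)(n - 9) / -60
  L_2(n) = (n - 3)(n - 4)(n - 8)(n - 9) / 24
  L_3(n) = (n - 3)(n - 4)(n - 7)(n - 9) / -20
  L_4(n) = (n - 3)(n - 4)(n - 7)(n - 8) / 60
Then p(n) = 121·L_0(n) + 207·L_1(n) - 75·L_2(n) - 669·L_3(n) - 1733·L_4(n).
Expanding and collecting terms gives p(n) = -n⁴ + 6n³ + 6n² - 3n - 5.
Evaluating at n = 10: p(10) = -3435.

-3435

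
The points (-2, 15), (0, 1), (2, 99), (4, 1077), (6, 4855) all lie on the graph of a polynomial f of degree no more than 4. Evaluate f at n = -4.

Using the Lagrange interpolation formula with nodes -2, 0, 2, 4, 6:
  L_0(n) = n(n - 2)(n - 4)(n - 6) / 384
  L_1(n) = (n + 2)(n - 2)(n - 4)(n - 6) / -96
  L_2(n) = (n + 2)n(n - 4)(n - 6) / 64
  L_3(n) = (n + 2)n(n - 2)(n - 6) / -96
  L_4(n) = (n + 2)n(n - 2)(n - 4) / 384
Then f(n) = 15·L_0(n) + 1·L_1(n) + 99·L_2(n) + 1077·L_3(n) + 4855·L_4(n).
Expanding and collecting terms gives f(n) = 3n⁴ + 4n³ + 2n² + 5n + 1.
Evaluating at n = -4: f(-4) = 525.

525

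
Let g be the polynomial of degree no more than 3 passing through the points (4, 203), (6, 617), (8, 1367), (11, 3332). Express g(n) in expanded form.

g(n) = 2n^3 + 6n^2 - 5n - 1

Write g(n) = an^3 + bn^2 + cn + d. Substituting each data point gives a linear system:
  64a + 16b + 4c + d = 203
  216a + 36b + 6c + d = 617
  512a + 64b + 8c + d = 1367
  1331a + 121b + 11c + d = 3332
Solving the system yields a = 2, b = 6, c = -5, d = -1.
So g(n) = 2n^3 + 6n^2 - 5n - 1.
Check: g(6) = 617. ✓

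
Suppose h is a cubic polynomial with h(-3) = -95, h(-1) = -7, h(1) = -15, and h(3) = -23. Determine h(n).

Write h(n) = an^3 + bn^2 + cn + d. Substituting each data point gives a linear system:
  -27a + 9b - 3c + d = -95
  -a + b - c + d = -7
  a + b + c + d = -15
  27a + 9b + 3c + d = -23
Solving the system yields a = 2, b = -6, c = -6, d = -5.
So h(n) = 2n^3 - 6n^2 - 6n - 5.
Check: h(-3) = -95. ✓

h(n) = 2n^3 - 6n^2 - 6n - 5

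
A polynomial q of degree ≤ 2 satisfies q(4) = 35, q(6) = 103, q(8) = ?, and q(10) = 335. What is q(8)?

203

The 3 known points determine the degree-2 polynomial uniquely.
Write q(t) = at^2 + bt + c. Substituting each data point gives a linear system:
  16a + 4b + c = 35
  36a + 6b + c = 103
  100a + 10b + c = 335
Solving the system yields a = 4, b = -6, c = -5.
So q(t) = 4t^2 - 6t - 5.
Then q(8) = 203.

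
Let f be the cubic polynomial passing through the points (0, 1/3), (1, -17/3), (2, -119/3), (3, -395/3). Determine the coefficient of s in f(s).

Write f(s) = as^3 + bs^2 + cs + d. Substituting each data point gives a linear system:
  d = 1/3
  a + b + c + d = -17/3
  8a + 4b + 2c + d = -119/3
  27a + 9b + 3c + d = -395/3
Solving the system yields a = -5, b = 1, c = -2, d = 1/3.
So f(s) = -5s^3 + s^2 - 2s + 1/3.
The coefficient of s is -2.

-2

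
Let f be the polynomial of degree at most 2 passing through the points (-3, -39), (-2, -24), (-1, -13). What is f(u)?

f(u) = -2u^2 + 5u - 6

Write f(u) = au^2 + bu + c. Substituting each data point gives a linear system:
  9a - 3b + c = -39
  4a - 2b + c = -24
  a - b + c = -13
Solving the system yields a = -2, b = 5, c = -6.
So f(u) = -2u^2 + 5u - 6.
Check: f(-2) = -24. ✓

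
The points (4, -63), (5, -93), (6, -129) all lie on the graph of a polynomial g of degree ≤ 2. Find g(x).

g(x) = -3x^2 - 3x - 3

Using the Lagrange interpolation formula with nodes 4, 5, 6:
  L_0(x) = (x - 5)(x - 6) / 2
  L_1(x) = (x - 4)(x - 6) / -1
  L_2(x) = (x - 4)(x - 5) / 2
Then g(x) = -63·L_0(x) - 93·L_1(x) - 129·L_2(x).
Expanding and collecting terms gives g(x) = -3x^2 - 3x - 3.
Check: g(6) = -129. ✓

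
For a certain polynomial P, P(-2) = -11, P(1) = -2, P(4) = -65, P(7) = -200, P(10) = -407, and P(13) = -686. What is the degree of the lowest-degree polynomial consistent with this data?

Forward differences of the values at n = -2, 1, 4, 7, 10, 13:
  P  : -11  -2  -65  -200  -407  -686
  Δ  : 9  -63  -135  -207  -279
  Δ^2: -72  -72  -72  -72
  Δ^3: 0  0  0
  Δ^4: 0  0
  Δ^5: 0
The second differences are constant (-72) and nonzero, while all higher differences vanish, so the minimal degree is 2.

2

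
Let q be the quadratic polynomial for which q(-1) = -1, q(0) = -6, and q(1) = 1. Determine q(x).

q(x) = 6x^2 + x - 6

Write q(x) = ax^2 + bx + c. Substituting each data point gives a linear system:
  a - b + c = -1
  c = -6
  a + b + c = 1
Solving the system yields a = 6, b = 1, c = -6.
So q(x) = 6x^2 + x - 6.
Check: q(0) = -6. ✓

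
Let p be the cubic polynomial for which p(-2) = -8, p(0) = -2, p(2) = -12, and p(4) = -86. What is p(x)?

Write p(x) = ax^3 + bx^2 + cx + d. Substituting each data point gives a linear system:
  -8a + 4b - 2c + d = -8
  d = -2
  8a + 4b + 2c + d = -12
  64a + 16b + 4c + d = -86
Solving the system yields a = -1, b = -2, c = 3, d = -2.
So p(x) = -x^3 - 2x^2 + 3x - 2.
Check: p(0) = -2. ✓

p(x) = -x^3 - 2x^2 + 3x - 2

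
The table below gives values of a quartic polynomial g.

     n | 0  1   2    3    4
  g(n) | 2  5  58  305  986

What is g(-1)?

Write g(n) = an^4 + bn^3 + cn^2 + dn + e. Substituting each data point gives a linear system:
  e = 2
  a + b + c + d + e = 5
  16a + 8b + 4c + 2d + e = 58
  81a + 27b + 9c + 3d + e = 305
  256a + 64b + 16c + 4d + e = 986
Solving the system yields a = 4, b = 0, c = -3, d = 2, e = 2.
So g(n) = 4n^4 - 3n^2 + 2n + 2.
Then g(-1) = 1.

1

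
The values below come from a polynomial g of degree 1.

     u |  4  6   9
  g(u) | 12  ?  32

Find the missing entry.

20

The 2 known points determine the degree-1 polynomial uniquely.
Write g(u) = au + b. Substituting each data point gives a linear system:
  4a + b = 12
  9a + b = 32
Solving the system yields a = 4, b = -4.
So g(u) = 4u - 4.
Then g(6) = 20.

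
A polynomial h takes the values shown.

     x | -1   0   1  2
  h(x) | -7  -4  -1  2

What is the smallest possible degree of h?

Forward differences of the values at x = -1, 0, 1, 2:
  h  : -7  -4  -1  2
  Δ  : 3  3  3
  Δ^2: 0  0
  Δ^3: 0
The first differences are constant (3) and nonzero, while all higher differences vanish, so the minimal degree is 1.

1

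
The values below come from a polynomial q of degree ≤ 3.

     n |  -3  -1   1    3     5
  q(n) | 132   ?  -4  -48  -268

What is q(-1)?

On equispaced nodes a degree-3 polynomial has vanishing fourth forward difference, so
  q(-3) - 4·q(-1) + 6·q(1) - 4·q(3) + q(5) = 0.
Substituting the known values and solving for q(-1):
  -4·q(-1) = -32
  q(-1) = 8.

8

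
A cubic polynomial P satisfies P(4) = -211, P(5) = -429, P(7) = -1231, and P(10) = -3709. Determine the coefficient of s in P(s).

Write P(s) = as^3 + bs^2 + cs + d. Substituting each data point gives a linear system:
  64a + 16b + 4c + d = -211
  125a + 25b + 5c + d = -429
  343a + 49b + 7c + d = -1231
  1000a + 100b + 10c + d = -3709
Solving the system yields a = -4, b = 3, c = -1, d = 1.
So P(s) = -4s³ + 3s² - s + 1.
The coefficient of s is -1.

-1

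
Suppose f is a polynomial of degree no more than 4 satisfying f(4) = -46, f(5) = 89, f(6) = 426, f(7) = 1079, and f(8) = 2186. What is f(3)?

-69

Forward differences of the values at n = 4, 5, 6, 7, 8:
  f  : -46  89  426  1079  2186
  Δ  : 135  337  653  1107
  Δ^2: 202  316  454
  Δ^3: 114  138
  Δ^4: 24
The fourth differences are constant, confirming degree 4.
Interpolating (Newton forward form) and evaluating at n = 3 gives f(3) = -69.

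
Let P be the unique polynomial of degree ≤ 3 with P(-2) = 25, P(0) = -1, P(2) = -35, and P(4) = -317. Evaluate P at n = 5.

-626

Forward differences of the values at n = -2, 0, 2, 4:
  P  : 25  -1  -35  -317
  Δ  : -26  -34  -282
  Δ^2: -8  -248
  Δ^3: -240
The third differences are constant, confirming degree 3.
Interpolating (Newton forward form) and evaluating at n = 5 gives P(5) = -626.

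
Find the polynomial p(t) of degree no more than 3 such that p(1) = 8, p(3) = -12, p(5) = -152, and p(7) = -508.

p(t) = -2t^3 + 3t^2 + 4t + 3

Using the Lagrange interpolation formula with nodes 1, 3, 5, 7:
  L_0(t) = (t - 3)(t - 5)(t - 7) / -48
  L_1(t) = (t - 1)(t - 5)(t - 7) / 16
  L_2(t) = (t - 1)(t - 3)(t - 7) / -16
  L_3(t) = (t - 1)(t - 3)(t - 5) / 48
Then p(t) = 8·L_0(t) - 12·L_1(t) - 152·L_2(t) - 508·L_3(t).
Expanding and collecting terms gives p(t) = -2t³ + 3t² + 4t + 3.
Check: p(1) = 8. ✓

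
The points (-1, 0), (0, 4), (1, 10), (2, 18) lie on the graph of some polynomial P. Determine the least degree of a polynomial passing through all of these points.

2

Forward differences of the values at n = -1, 0, 1, 2:
  P  : 0  4  10  18
  Δ  : 4  6  8
  Δ^2: 2  2
  Δ^3: 0
The second differences are constant (2) and nonzero, while all higher differences vanish, so the minimal degree is 2.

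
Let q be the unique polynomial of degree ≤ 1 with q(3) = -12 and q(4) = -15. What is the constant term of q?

-3

Write q(n) = an + b. Substituting each data point gives a linear system:
  3a + b = -12
  4a + b = -15
Solving the system yields a = -3, b = -3.
So q(n) = -3n - 3.
The constant term is -3.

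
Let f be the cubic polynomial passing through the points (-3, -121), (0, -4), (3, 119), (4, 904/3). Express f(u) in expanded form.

Write f(u) = au^3 + bu^2 + cu + d. Substituting each data point gives a linear system:
  -27a + 9b - 3c + d = -121
  d = -4
  27a + 9b + 3c + d = 119
  64a + 16b + 4c + d = 904/3
Solving the system yields a = 5, b = 1/3, c = -5, d = -4.
So f(u) = 5u^3 + (1/3)u^2 - 5u - 4.
Check: f(-3) = -121. ✓

f(u) = 5u^3 + (1/3)u^2 - 5u - 4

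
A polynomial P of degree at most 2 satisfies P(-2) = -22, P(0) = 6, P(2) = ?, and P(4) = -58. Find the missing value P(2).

-6

On equispaced nodes a degree-2 polynomial has vanishing third forward difference, so
  - P(-2) + 3·P(0) - 3·P(2) + P(4) = 0.
Substituting the known values and solving for P(2):
  -3·P(2) = 18
  P(2) = -6.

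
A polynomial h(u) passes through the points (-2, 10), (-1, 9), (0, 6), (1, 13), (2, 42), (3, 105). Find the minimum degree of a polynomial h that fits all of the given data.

3

Forward differences of the values at u = -2, -1, 0, 1, 2, 3:
  h  : 10  9  6  13  42  105
  Δ  : -1  -3  7  29  63
  Δ^2: -2  10  22  34
  Δ^3: 12  12  12
  Δ^4: 0  0
  Δ^5: 0
The third differences are constant (12) and nonzero, while all higher differences vanish, so the minimal degree is 3.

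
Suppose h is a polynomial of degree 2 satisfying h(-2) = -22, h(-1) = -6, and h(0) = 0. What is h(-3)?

Write h(x) = ax^2 + bx + c. Substituting each data point gives a linear system:
  4a - 2b + c = -22
  a - b + c = -6
  c = 0
Solving the system yields a = -5, b = 1, c = 0.
So h(x) = -5x² + x.
Then h(-3) = -48.

-48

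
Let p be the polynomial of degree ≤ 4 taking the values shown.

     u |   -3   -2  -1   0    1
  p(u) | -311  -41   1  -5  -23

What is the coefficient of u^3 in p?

-6

Write p(u) = au^4 + bu^3 + cu^2 + du + e. Substituting each data point gives a linear system:
  81a - 27b + 9c - 3d + e = -311
  16a - 8b + 4c - 2d + e = -41
  a - b + c - d + e = 1
  e = -5
  a + b + c + d + e = -23
Solving the system yields a = -6, b = -6, c = 0, d = -6, e = -5.
So p(u) = -6u⁴ - 6u³ - 6u - 5.
The coefficient of u^3 is -6.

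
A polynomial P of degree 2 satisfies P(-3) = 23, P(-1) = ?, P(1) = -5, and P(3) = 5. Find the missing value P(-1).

1

On equispaced nodes a degree-2 polynomial has vanishing third forward difference, so
  - P(-3) + 3·P(-1) - 3·P(1) + P(3) = 0.
Substituting the known values and solving for P(-1):
  3·P(-1) = 3
  P(-1) = 1.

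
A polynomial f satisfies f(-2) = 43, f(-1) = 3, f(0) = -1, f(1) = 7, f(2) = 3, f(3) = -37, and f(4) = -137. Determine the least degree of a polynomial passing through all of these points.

3

Forward differences of the values at s = -2, -1, 0, 1, 2, 3, 4:
  f  : 43  3  -1  7  3  -37  -137
  Δ  : -40  -4  8  -4  -40  -100
  Δ^2: 36  12  -12  -36  -60
  Δ^3: -24  -24  -24  -24
  Δ^4: 0  0  0
  Δ^5: 0  0
  Δ^6: 0
The third differences are constant (-24) and nonzero, while all higher differences vanish, so the minimal degree is 3.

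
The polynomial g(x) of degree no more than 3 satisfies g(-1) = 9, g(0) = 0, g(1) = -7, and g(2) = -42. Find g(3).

-135

Using the Lagrange interpolation formula with nodes -1, 0, 1, 2:
  L_0(x) = x(x - 1)(x - 2) / -6
  L_1(x) = (x + 1)(x - 1)(x - 2) / 2
  L_2(x) = (x + 1)x(x - 2) / -2
  L_3(x) = (x + 1)x(x - 1) / 6
Then g(x) = 9·L_0(x) + 0·L_1(x) - 7·L_2(x) - 42·L_3(x).
Expanding and collecting terms gives g(x) = -5x³ + x² - 3x.
Evaluating at x = 3: g(3) = -135.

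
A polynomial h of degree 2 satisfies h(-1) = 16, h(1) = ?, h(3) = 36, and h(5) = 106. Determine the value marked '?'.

6

On equispaced nodes a degree-2 polynomial has vanishing third forward difference, so
  - h(-1) + 3·h(1) - 3·h(3) + h(5) = 0.
Substituting the known values and solving for h(1):
  3·h(1) = 18
  h(1) = 6.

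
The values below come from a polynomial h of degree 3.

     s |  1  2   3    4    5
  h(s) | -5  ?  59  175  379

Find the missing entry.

7

The 4 known points determine the degree-3 polynomial uniquely.
Write h(s) = as^3 + bs^2 + cs + d. Substituting each data point gives a linear system:
  a + b + c + d = -5
  27a + 9b + 3c + d = 59
  64a + 16b + 4c + d = 175
  125a + 25b + 5c + d = 379
Solving the system yields a = 4, b = -4, c = -4, d = -1.
So h(s) = 4s³ - 4s² - 4s - 1.
Then h(2) = 7.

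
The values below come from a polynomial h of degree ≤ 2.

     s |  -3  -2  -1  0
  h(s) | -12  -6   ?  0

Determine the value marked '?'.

-2

The 3 known points determine the degree-2 polynomial uniquely.
Write h(s) = as^2 + bs + c. Substituting each data point gives a linear system:
  9a - 3b + c = -12
  4a - 2b + c = -6
  c = 0
Solving the system yields a = -1, b = 1, c = 0.
So h(s) = -s^2 + s.
Then h(-1) = -2.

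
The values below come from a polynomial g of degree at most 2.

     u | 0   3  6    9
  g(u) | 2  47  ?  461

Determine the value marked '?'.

The 3 known points determine the degree-2 polynomial uniquely.
Write g(u) = au^2 + bu + c. Substituting each data point gives a linear system:
  c = 2
  9a + 3b + c = 47
  81a + 9b + c = 461
Solving the system yields a = 6, b = -3, c = 2.
So g(u) = 6u^2 - 3u + 2.
Then g(6) = 200.

200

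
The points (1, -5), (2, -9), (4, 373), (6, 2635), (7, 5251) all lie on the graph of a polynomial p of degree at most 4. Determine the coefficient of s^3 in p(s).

Write p(s) = as^4 + bs^3 + cs^2 + ds + e. Substituting each data point gives a linear system:
  a + b + c + d + e = -5
  16a + 8b + 4c + 2d + e = -9
  256a + 64b + 16c + 4d + e = 373
  1296a + 216b + 36c + 6d + e = 2635
  2401a + 343b + 49c + 7d + e = 5251
Solving the system yields a = 3, b = -5, c = -5, d = 1, e = 1.
So p(s) = 3s^4 - 5s^3 - 5s^2 + s + 1.
The coefficient of s^3 is -5.

-5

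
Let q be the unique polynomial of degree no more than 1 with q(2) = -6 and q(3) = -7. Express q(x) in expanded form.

Using the Lagrange interpolation formula with nodes 2, 3:
  L_0(x) = (x - 3) / -1
  L_1(x) = (x - 2) / 1
Then q(x) = -6·L_0(x) - 7·L_1(x).
Expanding and collecting terms gives q(x) = -x - 4.
Check: q(2) = -6. ✓

q(x) = -x - 4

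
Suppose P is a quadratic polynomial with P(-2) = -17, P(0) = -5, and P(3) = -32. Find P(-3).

Write P(x) = ax^2 + bx + c. Substituting each data point gives a linear system:
  4a - 2b + c = -17
  c = -5
  9a + 3b + c = -32
Solving the system yields a = -3, b = 0, c = -5.
So P(x) = -3x^2 - 5.
Then P(-3) = -32.

-32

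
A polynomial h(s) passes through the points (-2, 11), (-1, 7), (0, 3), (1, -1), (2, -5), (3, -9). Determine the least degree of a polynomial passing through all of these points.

Forward differences of the values at s = -2, -1, 0, 1, 2, 3:
  h  : 11  7  3  -1  -5  -9
  Δ  : -4  -4  -4  -4  -4
  Δ^2: 0  0  0  0
  Δ^3: 0  0  0
  Δ^4: 0  0
  Δ^5: 0
The first differences are constant (-4) and nonzero, while all higher differences vanish, so the minimal degree is 1.

1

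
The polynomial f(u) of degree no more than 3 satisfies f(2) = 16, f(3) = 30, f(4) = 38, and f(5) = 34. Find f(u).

Write f(u) = au^3 + bu^2 + cu + d. Substituting each data point gives a linear system:
  8a + 4b + 2c + d = 16
  27a + 9b + 3c + d = 30
  64a + 16b + 4c + d = 38
  125a + 25b + 5c + d = 34
Solving the system yields a = -1, b = 6, c = 3, d = -6.
So f(u) = -u³ + 6u² + 3u - 6.
Check: f(3) = 30. ✓

f(u) = -u^3 + 6u^2 + 3u - 6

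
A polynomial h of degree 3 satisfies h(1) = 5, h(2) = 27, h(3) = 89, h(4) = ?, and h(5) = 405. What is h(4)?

209

On equispaced nodes a degree-3 polynomial has vanishing fourth forward difference, so
  h(1) - 4·h(2) + 6·h(3) - 4·h(4) + h(5) = 0.
Substituting the known values and solving for h(4):
  -4·h(4) = -836
  h(4) = 209.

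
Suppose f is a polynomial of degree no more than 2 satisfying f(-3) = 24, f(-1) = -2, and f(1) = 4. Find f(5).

Forward differences of the values at u = -3, -1, 1:
  f  : 24  -2  4
  Δ  : -26  6
  Δ^2: 32
The second differences are constant, confirming degree 2.
Interpolating (Newton forward form) and evaluating at u = 5 gives f(5) = 112.

112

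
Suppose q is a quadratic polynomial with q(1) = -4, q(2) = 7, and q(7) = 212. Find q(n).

q(n) = 5n^2 - 4n - 5

Write q(n) = an^2 + bn + c. Substituting each data point gives a linear system:
  a + b + c = -4
  4a + 2b + c = 7
  49a + 7b + c = 212
Solving the system yields a = 5, b = -4, c = -5.
So q(n) = 5n² - 4n - 5.
Check: q(1) = -4. ✓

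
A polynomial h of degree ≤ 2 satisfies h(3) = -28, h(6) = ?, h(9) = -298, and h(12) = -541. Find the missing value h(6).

On equispaced nodes a degree-2 polynomial has vanishing third forward difference, so
  - h(3) + 3·h(6) - 3·h(9) + h(12) = 0.
Substituting the known values and solving for h(6):
  3·h(6) = -381
  h(6) = -127.

-127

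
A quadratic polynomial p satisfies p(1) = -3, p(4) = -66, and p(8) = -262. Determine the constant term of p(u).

2

Write p(u) = au^2 + bu + c. Substituting each data point gives a linear system:
  a + b + c = -3
  16a + 4b + c = -66
  64a + 8b + c = -262
Solving the system yields a = -4, b = -1, c = 2.
So p(u) = -4u² - u + 2.
The constant term is 2.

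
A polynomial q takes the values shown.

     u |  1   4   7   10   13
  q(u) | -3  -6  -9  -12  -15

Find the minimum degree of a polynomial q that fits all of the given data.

1

Forward differences of the values at u = 1, 4, 7, 10, 13:
  q  : -3  -6  -9  -12  -15
  Δ  : -3  -3  -3  -3
  Δ^2: 0  0  0
  Δ^3: 0  0
  Δ^4: 0
The first differences are constant (-3) and nonzero, while all higher differences vanish, so the minimal degree is 1.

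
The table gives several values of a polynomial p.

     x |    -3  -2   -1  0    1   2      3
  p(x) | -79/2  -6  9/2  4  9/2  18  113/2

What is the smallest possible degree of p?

3

Forward differences of the values at x = -3, -2, -1, 0, 1, 2, 3:
  p  : -79/2  -6  9/2  4  9/2  18  113/2
  Δ  : 67/2  21/2  -1/2  1/2  27/2  77/2
  Δ^2: -23  -11  1  13  25
  Δ^3: 12  12  12  12
  Δ^4: 0  0  0
  Δ^5: 0  0
  Δ^6: 0
The third differences are constant (12) and nonzero, while all higher differences vanish, so the minimal degree is 3.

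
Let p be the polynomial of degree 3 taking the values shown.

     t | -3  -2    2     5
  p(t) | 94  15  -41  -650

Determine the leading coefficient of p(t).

Write p(t) = at^3 + bt^2 + ct + d. Substituting each data point gives a linear system:
  -27a + 9b - 3c + d = 94
  -8a + 4b - 2c + d = 15
  8a + 4b + 2c + d = -41
  125a + 25b + 5c + d = -650
Solving the system yields a = -5, b = -2, c = 6, d = -5.
So p(t) = -5t³ - 2t² + 6t - 5.
The leading coefficient is -5.

-5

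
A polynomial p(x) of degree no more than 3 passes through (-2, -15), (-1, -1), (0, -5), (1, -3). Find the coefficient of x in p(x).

-5

Write p(x) = ax^3 + bx^2 + cx + d. Substituting each data point gives a linear system:
  -8a + 4b - 2c + d = -15
  -a + b - c + d = -1
  d = -5
  a + b + c + d = -3
Solving the system yields a = 4, b = 3, c = -5, d = -5.
So p(x) = 4x^3 + 3x^2 - 5x - 5.
The coefficient of x is -5.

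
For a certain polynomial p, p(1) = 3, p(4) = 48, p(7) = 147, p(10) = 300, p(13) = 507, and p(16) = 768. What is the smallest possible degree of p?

2

Forward differences of the values at t = 1, 4, 7, 10, 13, 16:
  p  : 3  48  147  300  507  768
  Δ  : 45  99  153  207  261
  Δ^2: 54  54  54  54
  Δ^3: 0  0  0
  Δ^4: 0  0
  Δ^5: 0
The second differences are constant (54) and nonzero, while all higher differences vanish, so the minimal degree is 2.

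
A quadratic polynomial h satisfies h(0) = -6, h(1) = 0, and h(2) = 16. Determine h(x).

Write h(x) = ax^2 + bx + c. Substituting each data point gives a linear system:
  c = -6
  a + b + c = 0
  4a + 2b + c = 16
Solving the system yields a = 5, b = 1, c = -6.
So h(x) = 5x² + x - 6.
Check: h(2) = 16. ✓

h(x) = 5x^2 + x - 6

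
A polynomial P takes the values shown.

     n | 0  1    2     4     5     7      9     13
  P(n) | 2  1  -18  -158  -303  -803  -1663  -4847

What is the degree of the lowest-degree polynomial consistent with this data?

Divided differences on the nodes 0, 1, 2, 4, 5, 7, 9, 13:
  order 0: 2  1  -18  -158  -303  -803  -1663  -4847
  order 1: -1  -19  -70  -145  -250  -430  -796
  order 2: -9  -17  -25  -35  -45  -61
  order 3: -2  -2  -2  -2  -2
  order 4: 0  0  0  0
  order 5: 0  0  0
  order 6: 0  0
  order 7: 0
The order-3 divided differences are all -2 (nonzero) and every higher order vanishes, so the data lies on a polynomial of degree exactly 3.

3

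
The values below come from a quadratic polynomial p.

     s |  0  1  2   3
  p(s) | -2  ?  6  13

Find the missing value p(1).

On equispaced nodes a degree-2 polynomial has vanishing third forward difference, so
  - p(0) + 3·p(1) - 3·p(2) + p(3) = 0.
Substituting the known values and solving for p(1):
  3·p(1) = 3
  p(1) = 1.

1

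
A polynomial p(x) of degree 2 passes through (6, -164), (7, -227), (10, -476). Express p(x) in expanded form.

p(x) = -5x^2 + 2x + 4

Write p(x) = ax^2 + bx + c. Substituting each data point gives a linear system:
  36a + 6b + c = -164
  49a + 7b + c = -227
  100a + 10b + c = -476
Solving the system yields a = -5, b = 2, c = 4.
So p(x) = -5x² + 2x + 4.
Check: p(10) = -476. ✓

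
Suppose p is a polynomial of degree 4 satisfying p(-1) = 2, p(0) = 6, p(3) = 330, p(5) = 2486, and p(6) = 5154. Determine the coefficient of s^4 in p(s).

4

Write p(s) = as^4 + bs^3 + cs^2 + ds + e. Substituting each data point gives a linear system:
  a - b + c - d + e = 2
  e = 6
  81a + 27b + 9c + 3d + e = 330
  625a + 125b + 25c + 5d + e = 2486
  1296a + 216b + 36c + 6d + e = 5154
Solving the system yields a = 4, b = 0, c = -2, d = 6, e = 6.
So p(s) = 4s⁴ - 2s² + 6s + 6.
The leading coefficient is 4.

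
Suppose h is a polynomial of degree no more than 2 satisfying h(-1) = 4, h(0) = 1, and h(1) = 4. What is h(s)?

h(s) = 3s^2 + 1

Write h(s) = as^2 + bs + c. Substituting each data point gives a linear system:
  a - b + c = 4
  c = 1
  a + b + c = 4
Solving the system yields a = 3, b = 0, c = 1.
So h(s) = 3s^2 + 1.
Check: h(0) = 1. ✓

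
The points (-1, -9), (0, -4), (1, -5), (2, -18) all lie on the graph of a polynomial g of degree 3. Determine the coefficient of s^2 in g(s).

Write g(s) = as^3 + bs^2 + cs + d. Substituting each data point gives a linear system:
  -a + b - c + d = -9
  d = -4
  a + b + c + d = -5
  8a + 4b + 2c + d = -18
Solving the system yields a = -1, b = -3, c = 3, d = -4.
So g(s) = -s³ - 3s² + 3s - 4.
The coefficient of s^2 is -3.

-3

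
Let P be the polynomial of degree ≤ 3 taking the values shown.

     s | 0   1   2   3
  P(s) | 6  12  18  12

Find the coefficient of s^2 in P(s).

Write P(s) = as^3 + bs^2 + cs + d. Substituting each data point gives a linear system:
  d = 6
  a + b + c + d = 12
  8a + 4b + 2c + d = 18
  27a + 9b + 3c + d = 12
Solving the system yields a = -2, b = 6, c = 2, d = 6.
So P(s) = -2s^3 + 6s^2 + 2s + 6.
The coefficient of s^2 is 6.

6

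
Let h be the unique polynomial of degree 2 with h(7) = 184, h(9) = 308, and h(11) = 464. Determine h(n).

h(n) = 4n^2 - 2n + 2

Write h(n) = an^2 + bn + c. Substituting each data point gives a linear system:
  49a + 7b + c = 184
  81a + 9b + c = 308
  121a + 11b + c = 464
Solving the system yields a = 4, b = -2, c = 2.
So h(n) = 4n^2 - 2n + 2.
Check: h(11) = 464. ✓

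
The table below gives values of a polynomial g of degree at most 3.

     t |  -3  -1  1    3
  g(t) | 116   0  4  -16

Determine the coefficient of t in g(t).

Write g(t) = at^3 + bt^2 + ct + d. Substituting each data point gives a linear system:
  -27a + 9b - 3c + d = 116
  -a + b - c + d = 0
  a + b + c + d = 4
  27a + 9b + 3c + d = -16
Solving the system yields a = -3, b = 6, c = 5, d = -4.
So g(t) = -3t³ + 6t² + 5t - 4.
The coefficient of t is 5.

5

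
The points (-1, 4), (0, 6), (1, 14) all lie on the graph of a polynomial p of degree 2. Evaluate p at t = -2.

8

Write p(t) = at^2 + bt + c. Substituting each data point gives a linear system:
  a - b + c = 4
  c = 6
  a + b + c = 14
Solving the system yields a = 3, b = 5, c = 6.
So p(t) = 3t^2 + 5t + 6.
Then p(-2) = 8.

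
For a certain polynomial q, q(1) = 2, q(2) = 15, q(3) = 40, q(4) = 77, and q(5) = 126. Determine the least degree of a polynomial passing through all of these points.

2

Forward differences of the values at t = 1, 2, 3, 4, 5:
  q  : 2  15  40  77  126
  Δ  : 13  25  37  49
  Δ^2: 12  12  12
  Δ^3: 0  0
  Δ^4: 0
The second differences are constant (12) and nonzero, while all higher differences vanish, so the minimal degree is 2.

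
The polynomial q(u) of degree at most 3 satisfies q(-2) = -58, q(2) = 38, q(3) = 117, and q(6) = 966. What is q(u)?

Write q(u) = au^3 + bu^2 + cu + d. Substituting each data point gives a linear system:
  -8a + 4b - 2c + d = -58
  8a + 4b + 2c + d = 38
  27a + 9b + 3c + d = 117
  216a + 36b + 6c + d = 966
Solving the system yields a = 5, b = -4, c = 4, d = 6.
So q(u) = 5u³ - 4u² + 4u + 6.
Check: q(6) = 966. ✓

q(u) = 5u^3 - 4u^2 + 4u + 6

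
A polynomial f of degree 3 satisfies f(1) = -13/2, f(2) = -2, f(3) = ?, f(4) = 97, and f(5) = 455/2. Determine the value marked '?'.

The 4 known points determine the degree-3 polynomial uniquely.
Write f(x) = ax^3 + bx^2 + cx + d. Substituting each data point gives a linear system:
  a + b + c + d = -13/2
  8a + 4b + 2c + d = -2
  64a + 16b + 4c + d = 97
  125a + 25b + 5c + d = 455/2
Solving the system yields a = 3, b = -6, c = 3/2, d = -5.
So f(x) = 3x^3 - 6x^2 + (3/2)x - 5.
Then f(3) = 53/2.

53/2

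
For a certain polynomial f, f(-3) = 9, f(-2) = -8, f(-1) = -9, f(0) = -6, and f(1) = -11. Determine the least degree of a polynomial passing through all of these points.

Forward differences of the values at x = -3, -2, -1, 0, 1:
  f  : 9  -8  -9  -6  -11
  Δ  : -17  -1  3  -5
  Δ^2: 16  4  -8
  Δ^3: -12  -12
  Δ^4: 0
The third differences are constant (-12) and nonzero, while all higher differences vanish, so the minimal degree is 3.

3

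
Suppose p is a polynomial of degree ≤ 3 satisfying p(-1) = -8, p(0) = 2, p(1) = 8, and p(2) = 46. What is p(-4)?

-422

Write p(u) = au^3 + bu^2 + cu + d. Substituting each data point gives a linear system:
  -a + b - c + d = -8
  d = 2
  a + b + c + d = 8
  8a + 4b + 2c + d = 46
Solving the system yields a = 6, b = -2, c = 2, d = 2.
So p(u) = 6u^3 - 2u^2 + 2u + 2.
Then p(-4) = -422.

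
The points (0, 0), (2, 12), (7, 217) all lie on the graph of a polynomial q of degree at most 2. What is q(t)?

Write q(t) = at^2 + bt + c. Substituting each data point gives a linear system:
  c = 0
  4a + 2b + c = 12
  49a + 7b + c = 217
Solving the system yields a = 5, b = -4, c = 0.
So q(t) = 5t^2 - 4t.
Check: q(7) = 217. ✓

q(t) = 5t^2 - 4t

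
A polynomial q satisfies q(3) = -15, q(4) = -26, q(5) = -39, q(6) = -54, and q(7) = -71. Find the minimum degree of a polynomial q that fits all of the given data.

Forward differences of the values at n = 3, 4, 5, 6, 7:
  q  : -15  -26  -39  -54  -71
  Δ  : -11  -13  -15  -17
  Δ^2: -2  -2  -2
  Δ^3: 0  0
  Δ^4: 0
The second differences are constant (-2) and nonzero, while all higher differences vanish, so the minimal degree is 2.

2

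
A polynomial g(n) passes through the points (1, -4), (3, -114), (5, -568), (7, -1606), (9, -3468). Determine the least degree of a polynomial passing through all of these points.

3

Forward differences of the values at n = 1, 3, 5, 7, 9:
  g  : -4  -114  -568  -1606  -3468
  Δ  : -110  -454  -1038  -1862
  Δ^2: -344  -584  -824
  Δ^3: -240  -240
  Δ^4: 0
The third differences are constant (-240) and nonzero, while all higher differences vanish, so the minimal degree is 3.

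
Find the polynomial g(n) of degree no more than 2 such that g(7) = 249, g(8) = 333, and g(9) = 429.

Write g(n) = an^2 + bn + c. Substituting each data point gives a linear system:
  49a + 7b + c = 249
  64a + 8b + c = 333
  81a + 9b + c = 429
Solving the system yields a = 6, b = -6, c = -3.
So g(n) = 6n^2 - 6n - 3.
Check: g(8) = 333. ✓

g(n) = 6n^2 - 6n - 3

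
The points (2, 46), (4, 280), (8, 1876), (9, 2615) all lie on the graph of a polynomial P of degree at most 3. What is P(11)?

4627

Using the Lagrange interpolation formula with nodes 2, 4, 8, 9:
  L_0(s) = (s - 4)(s - 8)(s - 9) / -84
  L_1(s) = (s - 2)(s - 8)(s - 9) / 40
  L_2(s) = (s - 2)(s - 4)(s - 9) / -24
  L_3(s) = (s - 2)(s - 4)(s - 8) / 35
Then P(s) = 46·L_0(s) + 280·L_1(s) + 1876·L_2(s) + 2615·L_3(s).
Expanding and collecting terms gives P(s) = 3s^3 + 5s^2 + 3s - 4.
Evaluating at s = 11: P(11) = 4627.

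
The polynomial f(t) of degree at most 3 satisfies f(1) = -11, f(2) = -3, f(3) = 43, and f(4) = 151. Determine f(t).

Write f(t) = at^3 + bt^2 + ct + d. Substituting each data point gives a linear system:
  a + b + c + d = -11
  8a + 4b + 2c + d = -3
  27a + 9b + 3c + d = 43
  64a + 16b + 4c + d = 151
Solving the system yields a = 4, b = -5, c = -5, d = -5.
So f(t) = 4t^3 - 5t^2 - 5t - 5.
Check: f(1) = -11. ✓

f(t) = 4t^3 - 5t^2 - 5t - 5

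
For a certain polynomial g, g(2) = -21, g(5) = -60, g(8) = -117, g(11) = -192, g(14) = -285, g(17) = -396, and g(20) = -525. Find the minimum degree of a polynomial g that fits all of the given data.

2

Forward differences of the values at s = 2, 5, 8, 11, 14, 17, 20:
  g  : -21  -60  -117  -192  -285  -396  -525
  Δ  : -39  -57  -75  -93  -111  -129
  Δ^2: -18  -18  -18  -18  -18
  Δ^3: 0  0  0  0
  Δ^4: 0  0  0
  Δ^5: 0  0
  Δ^6: 0
The second differences are constant (-18) and nonzero, while all higher differences vanish, so the minimal degree is 2.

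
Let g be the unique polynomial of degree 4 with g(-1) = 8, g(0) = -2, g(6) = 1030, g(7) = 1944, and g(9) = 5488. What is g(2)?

Using the Lagrange interpolation formula with nodes -1, 0, 6, 7, 9:
  L_0(x) = x(x - 6)(x - 7)(x - 9) / 560
  L_1(x) = (x + 1)(x - 6)(x - 7)(x - 9) / -378
  L_2(x) = (x + 1)x(x - 7)(x - 9) / 126
  L_3(x) = (x + 1)x(x - 6)(x - 9) / -112
  L_4(x) = (x + 1)x(x - 6)(x - 7) / 540
Then g(x) = 8·L_0(x) - 2·L_1(x) + 1030·L_2(x) + 1944·L_3(x) + 5488·L_4(x).
Expanding and collecting terms gives g(x) = x⁴ - 2x³ + 5x² - 2x - 2.
Evaluating at x = 2: g(2) = 14.

14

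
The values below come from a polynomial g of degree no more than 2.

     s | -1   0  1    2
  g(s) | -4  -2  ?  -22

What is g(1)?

On equispaced nodes a degree-2 polynomial has vanishing third forward difference, so
  - g(-1) + 3·g(0) - 3·g(1) + g(2) = 0.
Substituting the known values and solving for g(1):
  -3·g(1) = 24
  g(1) = -8.

-8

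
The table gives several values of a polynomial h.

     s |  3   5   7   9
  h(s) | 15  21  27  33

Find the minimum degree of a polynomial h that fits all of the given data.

1

Forward differences of the values at s = 3, 5, 7, 9:
  h  : 15  21  27  33
  Δ  : 6  6  6
  Δ^2: 0  0
  Δ^3: 0
The first differences are constant (6) and nonzero, while all higher differences vanish, so the minimal degree is 1.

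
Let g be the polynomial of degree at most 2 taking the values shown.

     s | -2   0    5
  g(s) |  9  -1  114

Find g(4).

75

Write g(s) = as^2 + bs + c. Substituting each data point gives a linear system:
  4a - 2b + c = 9
  c = -1
  25a + 5b + c = 114
Solving the system yields a = 4, b = 3, c = -1.
So g(s) = 4s^2 + 3s - 1.
Then g(4) = 75.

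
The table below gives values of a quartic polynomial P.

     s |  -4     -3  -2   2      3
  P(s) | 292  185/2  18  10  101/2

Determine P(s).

P(s) = s^4 - s^3 - (3/2)s^2 + 2s + 4

Using the Lagrange interpolation formula with nodes -4, -3, -2, 2, 3:
  L_0(s) = (s + 3)(s + 2)(s - 2)(s - 3) / 84
  L_1(s) = (s + 4)(s + 2)(s - 2)(s - 3) / -30
  L_2(s) = (s + 4)(s + 3)(s - 2)(s - 3) / 40
  L_3(s) = (s + 4)(s + 3)(s + 2)(s - 3) / -120
  L_4(s) = (s + 4)(s + 3)(s + 2)(s - 2) / 210
Then P(s) = 292·L_0(s) + 185/2·L_1(s) + 18·L_2(s) + 10·L_3(s) + 101/2·L_4(s).
Expanding and collecting terms gives P(s) = s^4 - s^3 - (3/2)s^2 + 2s + 4.
Check: P(-3) = 185/2. ✓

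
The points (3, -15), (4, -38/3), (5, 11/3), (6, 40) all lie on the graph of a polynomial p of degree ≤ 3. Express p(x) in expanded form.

p(x) = x^3 - 5x^2 + (1/3)x + 2

Write p(x) = ax^3 + bx^2 + cx + d. Substituting each data point gives a linear system:
  27a + 9b + 3c + d = -15
  64a + 16b + 4c + d = -38/3
  125a + 25b + 5c + d = 11/3
  216a + 36b + 6c + d = 40
Solving the system yields a = 1, b = -5, c = 1/3, d = 2.
So p(x) = x^3 - 5x^2 + (1/3)x + 2.
Check: p(5) = 11/3. ✓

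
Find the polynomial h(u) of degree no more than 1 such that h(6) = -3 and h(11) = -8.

h(u) = -u + 3

Write h(u) = au + b. Substituting each data point gives a linear system:
  6a + b = -3
  11a + b = -8
Solving the system yields a = -1, b = 3.
So h(u) = -u + 3.
Check: h(6) = -3. ✓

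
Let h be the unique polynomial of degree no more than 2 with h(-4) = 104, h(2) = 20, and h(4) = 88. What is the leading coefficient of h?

Write h(u) = au^2 + bu + c. Substituting each data point gives a linear system:
  16a - 4b + c = 104
  4a + 2b + c = 20
  16a + 4b + c = 88
Solving the system yields a = 6, b = -2, c = 0.
So h(u) = 6u² - 2u.
The leading coefficient is 6.

6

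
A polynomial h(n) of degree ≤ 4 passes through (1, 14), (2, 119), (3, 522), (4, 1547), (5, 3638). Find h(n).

Write h(n) = an^4 + bn^3 + cn^2 + dn + e. Substituting each data point gives a linear system:
  a + b + c + d + e = 14
  16a + 8b + 4c + 2d + e = 119
  81a + 27b + 9c + 3d + e = 522
  256a + 64b + 16c + 4d + e = 1547
  625a + 125b + 25c + 5d + e = 3638
Solving the system yields a = 5, b = 4, c = 0, d = 2, e = 3.
So h(n) = 5n^4 + 4n^3 + 2n + 3.
Check: h(2) = 119. ✓

h(n) = 5n^4 + 4n^3 + 2n + 3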